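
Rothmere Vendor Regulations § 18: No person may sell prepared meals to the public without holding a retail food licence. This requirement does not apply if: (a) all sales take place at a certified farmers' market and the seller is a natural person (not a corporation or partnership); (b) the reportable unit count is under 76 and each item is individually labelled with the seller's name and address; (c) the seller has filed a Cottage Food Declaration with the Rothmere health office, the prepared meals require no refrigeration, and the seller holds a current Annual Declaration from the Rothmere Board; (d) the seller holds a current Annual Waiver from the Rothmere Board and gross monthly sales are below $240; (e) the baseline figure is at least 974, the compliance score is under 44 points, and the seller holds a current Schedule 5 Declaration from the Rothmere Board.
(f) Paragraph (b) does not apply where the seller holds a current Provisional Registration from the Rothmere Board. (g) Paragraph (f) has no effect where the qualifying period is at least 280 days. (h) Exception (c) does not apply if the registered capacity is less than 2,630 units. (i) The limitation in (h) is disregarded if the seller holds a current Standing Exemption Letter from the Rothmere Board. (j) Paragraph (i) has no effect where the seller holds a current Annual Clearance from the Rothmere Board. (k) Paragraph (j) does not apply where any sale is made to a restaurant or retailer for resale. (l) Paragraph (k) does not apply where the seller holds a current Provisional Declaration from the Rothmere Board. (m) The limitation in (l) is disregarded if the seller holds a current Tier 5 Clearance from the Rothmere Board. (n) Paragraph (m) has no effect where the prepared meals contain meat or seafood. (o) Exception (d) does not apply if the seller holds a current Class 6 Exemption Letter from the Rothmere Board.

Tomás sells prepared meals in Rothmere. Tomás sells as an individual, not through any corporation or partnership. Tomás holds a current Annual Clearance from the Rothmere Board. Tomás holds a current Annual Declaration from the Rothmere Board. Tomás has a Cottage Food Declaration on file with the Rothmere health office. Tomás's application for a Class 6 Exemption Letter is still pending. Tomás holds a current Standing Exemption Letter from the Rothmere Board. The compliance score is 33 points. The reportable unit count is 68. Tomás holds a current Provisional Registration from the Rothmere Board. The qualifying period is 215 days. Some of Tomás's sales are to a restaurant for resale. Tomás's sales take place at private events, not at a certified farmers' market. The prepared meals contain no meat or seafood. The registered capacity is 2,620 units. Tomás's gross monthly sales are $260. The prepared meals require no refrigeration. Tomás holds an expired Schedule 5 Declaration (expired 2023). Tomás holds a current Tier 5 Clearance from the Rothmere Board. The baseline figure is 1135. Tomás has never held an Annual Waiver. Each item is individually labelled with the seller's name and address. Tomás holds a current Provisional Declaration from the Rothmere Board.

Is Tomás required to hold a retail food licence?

Exception (a) requires that all sales take place at a certified farmers' market; but sales are at private events, not a certified farmers' market, so (a) is unavailable.
All of (b)'s requirements are met (the reportable unit count is 68, under the 76 limit; items are individually labelled). But applying paragraphs (f)–(g): (f) operates against (b): a current Provisional Registration is held. (g), which would lift (f), is inapplicable — the qualifying period is 215 days, short of 280 days. (b) is therefore removed.
Exception (c): a Cottage Food Declaration is on file; the prepared meals are shelf-stable; a current Annual Declaration is held — every condition holds. Considering the limiting provisions: (h) would limit (c) — the registered capacity is 2,620 units, less than the 2,630 units limit — but (i) sets (h) aside: (i) is engaged — a current Standing Exemption Letter is held. (j) is engaged (a current Annual Clearance is held), but is overridden by (k): (k) operates against (j): some sales are to a restaurant for resale. (l) is engaged (a current Provisional Declaration is held), but is overridden by (m): (m) operates against (l): a current Tier 5 Clearance is held. (n) is inapplicable (the prepared meals contain no meat or seafood), so (m) stands. (c) remains available.
Exception (d) does not apply: there is no Annual Waiver in force.
Exception (e) does not apply: the Schedule 5 Declaration is not current.

No — exception (c) applies; Tomás is not required to hold a retail food licence.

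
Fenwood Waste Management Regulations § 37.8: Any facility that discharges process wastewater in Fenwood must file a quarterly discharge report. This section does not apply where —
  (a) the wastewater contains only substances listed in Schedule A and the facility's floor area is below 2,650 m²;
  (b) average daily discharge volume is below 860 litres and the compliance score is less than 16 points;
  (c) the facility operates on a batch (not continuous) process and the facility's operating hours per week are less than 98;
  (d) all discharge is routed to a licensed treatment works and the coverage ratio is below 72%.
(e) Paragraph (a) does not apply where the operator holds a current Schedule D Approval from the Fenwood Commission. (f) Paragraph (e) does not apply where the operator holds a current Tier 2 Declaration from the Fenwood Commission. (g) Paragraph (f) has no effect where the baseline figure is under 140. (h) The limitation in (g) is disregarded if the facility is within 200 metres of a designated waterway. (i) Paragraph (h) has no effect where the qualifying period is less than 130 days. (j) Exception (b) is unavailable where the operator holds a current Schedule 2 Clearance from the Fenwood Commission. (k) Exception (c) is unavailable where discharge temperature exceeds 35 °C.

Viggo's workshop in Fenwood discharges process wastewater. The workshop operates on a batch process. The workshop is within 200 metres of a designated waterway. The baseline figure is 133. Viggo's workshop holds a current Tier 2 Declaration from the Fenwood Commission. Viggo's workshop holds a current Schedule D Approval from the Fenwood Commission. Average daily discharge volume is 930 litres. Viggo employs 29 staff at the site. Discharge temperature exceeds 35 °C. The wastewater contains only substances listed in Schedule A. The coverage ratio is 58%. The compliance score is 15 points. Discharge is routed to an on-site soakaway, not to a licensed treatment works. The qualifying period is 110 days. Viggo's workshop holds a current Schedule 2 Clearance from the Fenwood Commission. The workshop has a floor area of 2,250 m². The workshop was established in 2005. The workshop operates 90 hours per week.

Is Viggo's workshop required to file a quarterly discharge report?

Exception (a): the wastewater is Schedule-A-only; the facility's floor area is 2,250 m², below the 2,650 m² limit — every condition holds. But: (e) operates — a current Schedule D Approval is held. (f) is triggered (a current Tier 2 Declaration is held), but is displaced by (g): (g) applies — the baseline figure is 133, under the 140 limit. (h) would limit (g) — the workshop is within 200 m of a designated waterway — but (i) sets (h) aside: (i) operates against (h): the qualifying period is 110 days, less than the 130 days limit. Exception (a) does not apply.
Exception (b) fails — average daily discharge volume is 930 litres, not below 860 litres.
All of (c)'s requirements are met (the facility operates on a batch process; the facility's operating hours per week are 90, less than the 98 limit). However, paragraph (k) must be considered: (k) operates against (c): discharge temperature exceeds 35 °C. So (c) is unavailable.
Exception (d) does not apply: discharge is not routed to a licensed treatment works.
None of the exceptions is available; § 37.8 applies in full.

Yes — Viggo's workshop must file a quarterly discharge report.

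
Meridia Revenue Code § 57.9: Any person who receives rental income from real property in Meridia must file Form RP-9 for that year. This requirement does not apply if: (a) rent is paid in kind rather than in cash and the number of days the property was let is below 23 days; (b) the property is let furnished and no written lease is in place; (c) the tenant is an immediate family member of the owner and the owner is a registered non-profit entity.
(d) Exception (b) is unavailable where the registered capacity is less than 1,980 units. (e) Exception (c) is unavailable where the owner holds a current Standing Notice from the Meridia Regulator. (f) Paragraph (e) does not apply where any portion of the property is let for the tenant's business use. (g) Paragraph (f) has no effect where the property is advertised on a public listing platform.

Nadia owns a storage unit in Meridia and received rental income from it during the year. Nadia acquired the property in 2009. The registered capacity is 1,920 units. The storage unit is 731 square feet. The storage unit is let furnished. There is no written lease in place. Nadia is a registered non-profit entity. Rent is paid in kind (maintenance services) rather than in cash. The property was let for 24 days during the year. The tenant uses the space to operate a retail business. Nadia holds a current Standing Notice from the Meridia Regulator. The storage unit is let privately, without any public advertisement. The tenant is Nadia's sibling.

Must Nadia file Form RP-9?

Exception (a) does not apply: the number of days the property was let is 24 days, not below 23 days.
All of (b)'s requirements are met (the property is let furnished; there is no written lease). But: (d) operates against (b): the registered capacity is 1,920 units, less than the 1,980 units limit. (b) is therefore removed.
Exception (c): the tenant is an immediate family member; Nadia is a registered non-profit — every condition holds. Under paragraphs (e)–(g): (e) would limit (c) — a current Standing Notice is held — but (f) sets (e) aside: (f) applies — the space is let for business use. (g), which would lift (f), is inapplicable — the property is let privately without advertisement. Exception (c) stands.

No — exception (c) applies; Nadia is not required to file Form RP-9.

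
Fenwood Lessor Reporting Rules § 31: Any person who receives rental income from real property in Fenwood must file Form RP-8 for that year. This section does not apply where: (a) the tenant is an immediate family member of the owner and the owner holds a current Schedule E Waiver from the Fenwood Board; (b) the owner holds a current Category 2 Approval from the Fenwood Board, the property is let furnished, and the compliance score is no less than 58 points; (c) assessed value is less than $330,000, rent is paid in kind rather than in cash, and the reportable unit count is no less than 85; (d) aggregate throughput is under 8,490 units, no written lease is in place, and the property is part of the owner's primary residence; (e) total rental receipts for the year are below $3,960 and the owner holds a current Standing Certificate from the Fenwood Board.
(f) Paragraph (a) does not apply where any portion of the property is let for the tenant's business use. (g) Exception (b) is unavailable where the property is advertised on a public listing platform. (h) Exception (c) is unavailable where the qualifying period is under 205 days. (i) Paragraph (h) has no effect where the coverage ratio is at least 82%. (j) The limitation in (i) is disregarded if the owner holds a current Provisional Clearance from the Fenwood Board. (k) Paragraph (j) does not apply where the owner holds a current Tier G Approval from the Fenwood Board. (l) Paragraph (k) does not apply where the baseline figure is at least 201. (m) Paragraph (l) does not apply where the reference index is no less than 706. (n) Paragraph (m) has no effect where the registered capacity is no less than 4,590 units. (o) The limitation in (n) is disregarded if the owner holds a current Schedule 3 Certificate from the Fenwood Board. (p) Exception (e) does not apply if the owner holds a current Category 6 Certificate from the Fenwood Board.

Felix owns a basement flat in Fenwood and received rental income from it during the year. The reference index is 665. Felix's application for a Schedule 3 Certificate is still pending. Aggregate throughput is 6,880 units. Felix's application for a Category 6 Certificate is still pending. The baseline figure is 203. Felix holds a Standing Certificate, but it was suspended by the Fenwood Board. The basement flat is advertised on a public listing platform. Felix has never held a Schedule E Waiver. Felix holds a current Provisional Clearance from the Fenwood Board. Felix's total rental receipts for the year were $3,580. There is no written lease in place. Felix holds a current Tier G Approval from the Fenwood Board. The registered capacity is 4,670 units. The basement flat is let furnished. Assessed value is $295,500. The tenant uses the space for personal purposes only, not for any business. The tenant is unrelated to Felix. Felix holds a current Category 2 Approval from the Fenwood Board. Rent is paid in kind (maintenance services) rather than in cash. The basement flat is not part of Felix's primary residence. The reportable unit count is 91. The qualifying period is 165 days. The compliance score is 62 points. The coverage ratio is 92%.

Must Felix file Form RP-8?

Exception (a) fails — the tenant is unrelated to the owner.
All of (b)'s requirements are met (a current Category 2 Approval is held; the property is let furnished; the compliance score is 62 points, meeting the 58 points threshold). Turning to paragraph (g): (g) operates against (b): the property is publicly advertised. Exception (b) does not apply.
Exception (c) is satisfied on its face — assessed value is $295,500, less than the $330,000 limit; rent is paid in kind; the reportable unit count is 91, meeting the 85 threshold. Turning to paragraphs (h)–(o): (h) is engaged — the qualifying period is 165 days, under the 205 days limit. (i) would limit (h) — the coverage ratio is 92%, meeting the 82% threshold — but (j) sets (i) aside: (j) applies — a current Provisional Clearance is held. (k) would limit (j) — a current Tier G Approval is held — but (l) sets (k) aside: (l) operates against (k): the baseline figure is 203, meeting the 201 threshold. (m), which would lift (l), is not engaged — the reference index is 665, short of 706. (c) is therefore removed.
Exception (d) fails — the basement flat is not part of the primary residence.
Exception (e) requires that the owner holds a current Standing Certificate from the Fenwood Board; but no current Standing Certificate is held, so (e) is unavailable.
No exception displaces § 31.

Yes — Felix must file Form RP-8.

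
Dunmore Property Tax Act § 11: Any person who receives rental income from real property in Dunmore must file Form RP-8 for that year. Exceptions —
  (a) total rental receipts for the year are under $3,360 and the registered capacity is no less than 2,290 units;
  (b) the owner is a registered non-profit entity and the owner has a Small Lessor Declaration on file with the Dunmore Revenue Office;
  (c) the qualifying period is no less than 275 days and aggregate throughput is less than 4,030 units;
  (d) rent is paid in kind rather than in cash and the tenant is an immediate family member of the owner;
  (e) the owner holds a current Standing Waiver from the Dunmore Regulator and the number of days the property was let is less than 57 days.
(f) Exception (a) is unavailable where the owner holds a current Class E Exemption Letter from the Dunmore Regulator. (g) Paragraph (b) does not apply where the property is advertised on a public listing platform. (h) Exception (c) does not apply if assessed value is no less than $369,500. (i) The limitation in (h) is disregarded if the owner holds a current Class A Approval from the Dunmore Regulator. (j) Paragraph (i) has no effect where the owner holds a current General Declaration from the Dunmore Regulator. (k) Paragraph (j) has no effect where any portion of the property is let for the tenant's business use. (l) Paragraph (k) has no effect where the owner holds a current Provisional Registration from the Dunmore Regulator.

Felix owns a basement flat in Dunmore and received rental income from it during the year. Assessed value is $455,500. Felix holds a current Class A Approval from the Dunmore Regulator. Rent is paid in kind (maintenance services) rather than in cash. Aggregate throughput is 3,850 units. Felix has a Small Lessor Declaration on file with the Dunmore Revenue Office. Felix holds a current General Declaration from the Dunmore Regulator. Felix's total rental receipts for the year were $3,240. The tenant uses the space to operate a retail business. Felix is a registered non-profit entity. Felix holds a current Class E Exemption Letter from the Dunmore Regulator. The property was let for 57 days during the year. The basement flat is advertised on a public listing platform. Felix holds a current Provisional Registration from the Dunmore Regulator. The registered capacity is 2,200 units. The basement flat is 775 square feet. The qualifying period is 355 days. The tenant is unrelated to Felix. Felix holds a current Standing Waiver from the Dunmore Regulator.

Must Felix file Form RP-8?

Exception (a) requires that the registered capacity is no less than 2,290 units; but the registered capacity is 2,200 units, short of 2,290 units, so (a) is unavailable.
Exception (b)'s conditions are all satisfied: Felix is a registered non-profit; a Small Lessor Declaration is on file. But: (g) is triggered — the property is publicly advertised. Exception (b) does not apply.
Exception (c): the qualifying period is 355 days, meeting the 275 days threshold; aggregate throughput is 3,850 units, less than the 4,030 units limit — every condition holds. However, paragraphs (h)–(l) must be considered: (h) is triggered — assessed value is $455,500, meeting the $369,500 threshold. (i) would limit (h) — a current Class A Approval is held — but (j) sets (i) aside: (j) operates — a current General Declaration is held. (k) is triggered (the space is let for business use), but yields to (l): (l) is engaged — a current Provisional Registration is held. Exception (c) does not apply.
Exception (d) does not apply: the tenant is unrelated to the owner.
Exception (e) does not apply: the number of days the property was let is 57 days, not less than 57 days.
None of the exceptions is available; § 11 applies in full.

Yes — Felix must file Form RP-8.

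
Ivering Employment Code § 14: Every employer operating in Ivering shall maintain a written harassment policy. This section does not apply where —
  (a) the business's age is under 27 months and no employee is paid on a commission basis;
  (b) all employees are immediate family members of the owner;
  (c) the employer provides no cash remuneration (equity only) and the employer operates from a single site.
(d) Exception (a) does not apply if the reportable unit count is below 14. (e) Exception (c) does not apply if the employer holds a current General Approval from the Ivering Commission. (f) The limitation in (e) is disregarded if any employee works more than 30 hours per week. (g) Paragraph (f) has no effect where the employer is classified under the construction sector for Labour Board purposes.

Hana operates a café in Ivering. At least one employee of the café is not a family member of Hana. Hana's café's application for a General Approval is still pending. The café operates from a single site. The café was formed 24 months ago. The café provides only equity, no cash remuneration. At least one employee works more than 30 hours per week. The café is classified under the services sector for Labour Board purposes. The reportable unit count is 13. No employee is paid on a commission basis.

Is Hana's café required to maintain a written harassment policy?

Exception (a)'s conditions are all satisfied: the business's age is 24 months, under the 27 months limit; no employee is paid on commission. However, paragraph (d) must be considered: (d) is triggered — the reportable unit count is 13, below the 14 limit. Exception (a) does not apply.
Exception (b) does not apply: at least one employee is not a family member.
All of (c)'s requirements are met (remuneration is equity-only; the employer operates from a single site). As to paragraphs (e)–(g): (e) does not operate here — the General Approval is not current. So (c) applies.

No — exception (c) applies; Hana's café is not required to maintain a written harassment policy.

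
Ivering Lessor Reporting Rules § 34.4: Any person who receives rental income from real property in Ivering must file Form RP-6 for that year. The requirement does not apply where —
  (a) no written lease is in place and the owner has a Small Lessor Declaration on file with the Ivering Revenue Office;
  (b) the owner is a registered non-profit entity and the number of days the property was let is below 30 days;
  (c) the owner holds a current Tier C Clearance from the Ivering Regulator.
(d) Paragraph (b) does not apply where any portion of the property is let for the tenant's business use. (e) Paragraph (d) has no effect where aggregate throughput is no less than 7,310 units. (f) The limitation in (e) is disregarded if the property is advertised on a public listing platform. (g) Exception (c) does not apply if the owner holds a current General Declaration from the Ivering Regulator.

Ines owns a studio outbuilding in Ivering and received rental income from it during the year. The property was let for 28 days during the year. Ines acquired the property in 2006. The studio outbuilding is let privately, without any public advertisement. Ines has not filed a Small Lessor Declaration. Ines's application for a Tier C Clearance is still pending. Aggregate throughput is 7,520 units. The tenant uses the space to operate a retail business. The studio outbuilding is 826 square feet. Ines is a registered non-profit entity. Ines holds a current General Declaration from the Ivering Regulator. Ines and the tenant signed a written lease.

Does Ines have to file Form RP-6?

Exception (a) requires that no written lease is in place; but a written lease is in place, so (a) is unavailable.
Exception (b) is satisfied on its face — Ines is a registered non-profit; the number of days the property was let is 28 days, below the 30 days limit. Considering the limiting provisions: (d) would limit (b) — the space is let for business use — but (e) sets (d) aside: (e) operates — aggregate throughput is 7,520 units, meeting the 7,310 units threshold. (f), which would lift (e), does not operate here — the property is let privately without advertisement. Exception (b) stands.
Exception (c) requires that the owner holds a current Tier C Clearance from the Ivering Regulator; but no current Tier C Clearance is held, so (c) is unavailable.

No — exception (b) applies; Ines is not required to file Form RP-6.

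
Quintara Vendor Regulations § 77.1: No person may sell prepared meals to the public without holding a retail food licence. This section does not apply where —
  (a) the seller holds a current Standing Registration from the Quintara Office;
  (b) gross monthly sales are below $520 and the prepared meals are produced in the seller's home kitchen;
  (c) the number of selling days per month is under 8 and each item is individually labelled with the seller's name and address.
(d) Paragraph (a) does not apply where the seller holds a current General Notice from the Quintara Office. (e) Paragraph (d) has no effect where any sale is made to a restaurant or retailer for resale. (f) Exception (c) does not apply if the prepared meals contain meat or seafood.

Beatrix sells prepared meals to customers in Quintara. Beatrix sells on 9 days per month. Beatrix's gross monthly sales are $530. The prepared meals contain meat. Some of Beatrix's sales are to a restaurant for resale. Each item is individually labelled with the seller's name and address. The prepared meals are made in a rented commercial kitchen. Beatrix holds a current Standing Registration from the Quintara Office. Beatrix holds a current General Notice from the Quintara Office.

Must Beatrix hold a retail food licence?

No — exception (a) applies; Beatrix is not required to hold a retail food licence.

Exception (a)'s conditions are all satisfied: a current Standing Registration is held. Applying paragraphs (d)–(e): (d) would limit (a) — a current General Notice is held — but (e) sets (d) aside: (e) operates — some sales are to a restaurant for resale. Exception (a) stands.
Exception (b) does not apply: gross monthly sales are $530, not below $520.
Exception (c) requires that the number of selling days per month is under 8; but the number of selling days per month is 9, not under 8, so (c) is unavailable.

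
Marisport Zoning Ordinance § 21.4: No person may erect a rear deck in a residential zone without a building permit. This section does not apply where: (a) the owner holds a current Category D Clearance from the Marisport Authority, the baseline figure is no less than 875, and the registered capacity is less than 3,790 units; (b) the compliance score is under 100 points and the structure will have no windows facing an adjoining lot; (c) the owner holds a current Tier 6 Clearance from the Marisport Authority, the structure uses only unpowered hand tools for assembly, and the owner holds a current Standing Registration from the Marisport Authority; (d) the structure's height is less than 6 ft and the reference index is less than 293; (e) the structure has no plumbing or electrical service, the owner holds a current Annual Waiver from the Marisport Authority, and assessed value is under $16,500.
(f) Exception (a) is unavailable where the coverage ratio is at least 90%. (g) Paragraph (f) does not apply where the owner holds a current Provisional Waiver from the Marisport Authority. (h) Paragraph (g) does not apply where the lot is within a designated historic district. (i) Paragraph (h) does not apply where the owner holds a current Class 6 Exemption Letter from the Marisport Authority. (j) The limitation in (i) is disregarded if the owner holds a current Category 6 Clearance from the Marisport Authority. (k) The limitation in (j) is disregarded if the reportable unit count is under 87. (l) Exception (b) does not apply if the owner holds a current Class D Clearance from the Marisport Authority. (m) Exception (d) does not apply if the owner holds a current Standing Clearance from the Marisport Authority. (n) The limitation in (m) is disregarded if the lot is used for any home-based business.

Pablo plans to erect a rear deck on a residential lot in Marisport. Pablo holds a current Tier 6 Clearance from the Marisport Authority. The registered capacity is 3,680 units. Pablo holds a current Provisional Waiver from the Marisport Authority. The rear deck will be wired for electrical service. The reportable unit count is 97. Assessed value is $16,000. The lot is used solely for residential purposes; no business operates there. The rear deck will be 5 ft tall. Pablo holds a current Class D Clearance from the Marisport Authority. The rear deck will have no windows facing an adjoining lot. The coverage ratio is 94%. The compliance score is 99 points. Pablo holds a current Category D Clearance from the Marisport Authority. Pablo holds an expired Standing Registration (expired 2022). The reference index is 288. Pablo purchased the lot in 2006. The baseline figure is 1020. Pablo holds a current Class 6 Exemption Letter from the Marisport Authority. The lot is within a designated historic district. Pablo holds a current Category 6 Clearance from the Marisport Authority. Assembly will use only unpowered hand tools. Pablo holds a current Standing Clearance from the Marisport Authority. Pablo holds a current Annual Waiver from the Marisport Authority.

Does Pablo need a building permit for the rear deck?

Yes — Pablo must obtain a building permit.

All of (a)'s requirements are met (a current Category D Clearance is held; the baseline figure is 1,020, meeting the 875 threshold; the registered capacity is 3,680 units, less than the 3,790 units limit). Turning to paragraphs (f)–(k): (f) operates against (a): the coverage ratio is 94%, meeting the 90% threshold. (g) would limit (f) — a current Provisional Waiver is held — but (h) sets (g) aside: (h) operates against (g): the lot is in a historic district. (i) operates (a current Class 6 Exemption Letter is held), but is set aside by (j): (j) is engaged — a current Category 6 Clearance is held. (k) is not engaged (the reportable unit count is 97, not under 87), so (j) stands. Exception (a) does not apply.
All of (b)'s requirements are met (the compliance score is 99 points, under the 100 points limit; no windows face an adjoining lot). Turning to paragraph (l): (l) applies — a current Class D Clearance is held. So (b) is unavailable.
Exception (c) fails — no current Standing Registration is held.
All of (d)'s requirements are met (the structure's height is 5 ft, less than the 6 ft limit; the reference index is 288, less than the 293 limit). But applying paragraphs (m)–(n): (m) operates against (d): a current Standing Clearance is held. (n), which would lift (m), does not operate here — the lot is solely residential. Exception (d) does not apply.
Exception (e) requires that the structure has no plumbing or electrical service; but electrical service is planned, so (e) is unavailable.
No exception displaces § 21.4.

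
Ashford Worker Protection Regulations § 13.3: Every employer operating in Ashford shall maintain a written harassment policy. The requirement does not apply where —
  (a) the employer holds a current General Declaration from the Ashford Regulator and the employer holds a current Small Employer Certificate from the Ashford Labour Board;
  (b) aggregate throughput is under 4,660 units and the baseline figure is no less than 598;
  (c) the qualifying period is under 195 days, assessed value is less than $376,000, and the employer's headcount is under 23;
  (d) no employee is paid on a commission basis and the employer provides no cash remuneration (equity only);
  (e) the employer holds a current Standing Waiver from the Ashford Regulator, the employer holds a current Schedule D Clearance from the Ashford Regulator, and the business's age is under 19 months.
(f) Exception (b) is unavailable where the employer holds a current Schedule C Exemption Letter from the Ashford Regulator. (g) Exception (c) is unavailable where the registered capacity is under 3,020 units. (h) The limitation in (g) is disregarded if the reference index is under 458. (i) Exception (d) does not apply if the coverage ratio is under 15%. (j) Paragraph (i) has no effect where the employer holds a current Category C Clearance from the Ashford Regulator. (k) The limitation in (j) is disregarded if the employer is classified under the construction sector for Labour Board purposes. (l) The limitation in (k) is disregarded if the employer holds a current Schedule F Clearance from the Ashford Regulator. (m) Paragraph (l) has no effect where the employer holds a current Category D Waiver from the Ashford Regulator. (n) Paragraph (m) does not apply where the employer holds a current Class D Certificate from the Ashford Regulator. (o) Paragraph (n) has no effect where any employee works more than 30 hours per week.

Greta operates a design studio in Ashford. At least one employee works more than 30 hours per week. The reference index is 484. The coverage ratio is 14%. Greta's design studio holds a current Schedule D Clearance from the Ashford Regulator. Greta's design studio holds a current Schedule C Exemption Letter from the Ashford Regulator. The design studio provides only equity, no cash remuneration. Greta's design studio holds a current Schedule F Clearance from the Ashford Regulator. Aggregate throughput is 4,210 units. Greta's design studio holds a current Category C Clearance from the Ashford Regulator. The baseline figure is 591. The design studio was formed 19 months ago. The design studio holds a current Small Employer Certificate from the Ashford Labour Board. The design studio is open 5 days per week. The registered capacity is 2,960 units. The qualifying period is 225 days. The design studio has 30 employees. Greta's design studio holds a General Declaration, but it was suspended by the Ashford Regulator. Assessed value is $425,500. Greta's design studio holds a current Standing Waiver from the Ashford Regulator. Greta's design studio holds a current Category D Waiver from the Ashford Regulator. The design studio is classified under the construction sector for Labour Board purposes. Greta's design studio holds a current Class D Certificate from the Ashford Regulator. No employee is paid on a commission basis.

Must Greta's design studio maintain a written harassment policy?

Exception (a) does not apply: no current General Declaration is held.
Exception (b) fails — the baseline figure is 591, short of 598.
Exception (c) does not apply: the qualifying period is 225 days, not under 195 days.
Exception (d)'s conditions are all satisfied: no employee is paid on commission; remuneration is equity-only. But: (i) is triggered — the coverage ratio is 14%, under the 15% limit. (j) applies (a current Category C Clearance is held), but is itself disapplied by (k): (k) operates against (j): the design studio is classified under the construction sector. (l) operates (a current Schedule F Clearance is held), but yields to (m): (m) operates against (l): a current Category D Waiver is held. (n) applies (a current Class D Certificate is held), but is itself disapplied by (o): (o) is engaged — at least one employee exceeds 30 hours/week. (d) is therefore removed.
Exception (e) does not apply: the business's age is 19 months, not under 19 months.
No exception is made out. Greta's design studio falls within the general rule.

Yes — Greta's design studio must maintain a written harassment policy.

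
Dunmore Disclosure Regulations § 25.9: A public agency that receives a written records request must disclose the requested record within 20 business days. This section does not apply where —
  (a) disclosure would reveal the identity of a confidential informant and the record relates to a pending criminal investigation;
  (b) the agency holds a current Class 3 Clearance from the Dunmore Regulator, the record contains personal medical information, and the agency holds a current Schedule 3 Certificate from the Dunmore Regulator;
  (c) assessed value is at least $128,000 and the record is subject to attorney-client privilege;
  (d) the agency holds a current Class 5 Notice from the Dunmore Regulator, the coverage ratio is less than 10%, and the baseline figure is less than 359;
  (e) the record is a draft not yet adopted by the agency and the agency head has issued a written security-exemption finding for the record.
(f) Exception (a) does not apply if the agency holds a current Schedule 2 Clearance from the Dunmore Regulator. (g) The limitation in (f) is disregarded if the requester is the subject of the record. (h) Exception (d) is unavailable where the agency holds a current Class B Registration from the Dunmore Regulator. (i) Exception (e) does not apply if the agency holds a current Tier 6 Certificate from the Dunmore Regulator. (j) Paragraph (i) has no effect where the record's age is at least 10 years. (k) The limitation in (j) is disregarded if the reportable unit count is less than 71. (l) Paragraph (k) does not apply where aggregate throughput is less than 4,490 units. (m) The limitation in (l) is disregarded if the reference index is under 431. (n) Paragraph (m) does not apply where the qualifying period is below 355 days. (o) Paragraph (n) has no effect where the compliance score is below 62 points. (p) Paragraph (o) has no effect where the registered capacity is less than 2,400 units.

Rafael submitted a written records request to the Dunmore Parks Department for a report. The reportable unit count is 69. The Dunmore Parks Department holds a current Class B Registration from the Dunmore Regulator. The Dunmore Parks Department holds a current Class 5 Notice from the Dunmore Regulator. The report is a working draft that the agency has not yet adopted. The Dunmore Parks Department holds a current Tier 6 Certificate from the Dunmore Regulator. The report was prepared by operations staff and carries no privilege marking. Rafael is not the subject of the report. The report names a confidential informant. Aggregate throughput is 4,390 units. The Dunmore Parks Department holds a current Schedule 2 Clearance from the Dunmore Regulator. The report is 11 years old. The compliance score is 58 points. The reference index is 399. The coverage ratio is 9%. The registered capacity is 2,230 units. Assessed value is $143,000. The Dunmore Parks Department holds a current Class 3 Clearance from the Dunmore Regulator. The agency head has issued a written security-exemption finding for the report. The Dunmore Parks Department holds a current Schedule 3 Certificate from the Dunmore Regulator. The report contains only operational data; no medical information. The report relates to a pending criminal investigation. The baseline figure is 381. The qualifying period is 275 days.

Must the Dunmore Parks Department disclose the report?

Exception (a): the report names a confidential informant; the report relates to a pending investigation — every condition holds. But applying paragraphs (f)–(g): (f) operates against (a): a current Schedule 2 Clearance is held. (g), which would lift (f), does not operate here — Rafael is not the subject of the report. Exception (a) does not apply.
Exception (b) requires that the record contains personal medical information; but the report contains only operational data, so (b) is unavailable.
Exception (c) requires that the record is subject to attorney-client privilege; but the report carries no privilege marking, so (c) is unavailable.
Exception (d) fails — the baseline figure is 381, not less than 359.
Exception (e)'s conditions are all satisfied: the report is an unadopted draft; a written security-exemption finding has been issued. Applying paragraphs (i)–(p): (i) applies (a current Tier 6 Certificate is held), but is overridden by (j): (j) operates against (i): the record's age is 11 years, meeting the 10 years threshold. (k) operates (the reportable unit count is 69, less than the 71 limit), but is displaced by (l): (l) applies — aggregate throughput is 4,390 units, less than the 4,490 units limit. (m) is triggered (the reference index is 399, under the 431 limit), but is displaced by (n): (n) operates — the qualifying period is 275 days, below the 355 days limit. (o) operates (the compliance score is 58 points, below the 62 points limit), but is overridden by (p): (p) applies — the registered capacity is 2,230 units, less than the 2,400 units limit. Exception (e) stands.

No — exception (e) applies; the Dunmore Parks Department is not required to disclose the report.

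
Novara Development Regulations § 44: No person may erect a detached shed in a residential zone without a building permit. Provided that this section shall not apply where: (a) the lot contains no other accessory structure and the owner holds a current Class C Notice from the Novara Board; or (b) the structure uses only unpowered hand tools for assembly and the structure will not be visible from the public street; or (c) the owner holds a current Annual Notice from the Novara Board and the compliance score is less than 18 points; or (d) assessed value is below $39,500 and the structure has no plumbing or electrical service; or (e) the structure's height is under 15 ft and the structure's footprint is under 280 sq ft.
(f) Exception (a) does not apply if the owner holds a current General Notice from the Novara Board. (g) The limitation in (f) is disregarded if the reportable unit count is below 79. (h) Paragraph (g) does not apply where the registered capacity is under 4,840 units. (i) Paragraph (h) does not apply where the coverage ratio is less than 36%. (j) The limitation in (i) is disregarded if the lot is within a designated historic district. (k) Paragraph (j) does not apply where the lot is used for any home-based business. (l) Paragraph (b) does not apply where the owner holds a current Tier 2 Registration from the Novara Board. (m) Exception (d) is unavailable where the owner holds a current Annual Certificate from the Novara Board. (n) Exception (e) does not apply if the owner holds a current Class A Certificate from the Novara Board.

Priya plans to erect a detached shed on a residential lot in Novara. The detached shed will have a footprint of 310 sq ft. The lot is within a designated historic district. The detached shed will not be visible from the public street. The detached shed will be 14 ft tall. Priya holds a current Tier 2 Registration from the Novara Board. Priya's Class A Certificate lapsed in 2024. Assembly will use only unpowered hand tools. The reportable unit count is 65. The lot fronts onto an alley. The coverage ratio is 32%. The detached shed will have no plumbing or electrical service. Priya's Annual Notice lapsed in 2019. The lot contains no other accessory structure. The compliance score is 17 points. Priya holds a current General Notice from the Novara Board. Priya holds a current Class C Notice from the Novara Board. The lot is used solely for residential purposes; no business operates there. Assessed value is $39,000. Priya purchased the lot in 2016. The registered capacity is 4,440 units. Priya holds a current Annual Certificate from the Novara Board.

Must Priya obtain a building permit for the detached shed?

Yes — Priya must obtain a building permit.

Exception (a) is satisfied on its face — the lot has no other accessory structure; a current Class C Notice is held. But: (f) is triggered — a current General Notice is held. (g) would limit (f) — the reportable unit count is 65, below the 79 limit — but (h) sets (g) aside: (h) operates against (g): the registered capacity is 4,440 units, under the 4,840 units limit. (i) would limit (h) — the coverage ratio is 32%, less than the 36% limit — but (j) sets (i) aside: (j) operates against (i): the lot is in a historic district. (k) is inapplicable (the lot is solely residential), so (j) stands. Exception (a) does not apply.
Exception (b)'s conditions are all satisfied: assembly uses only hand tools; the structure will not be visible from the street. However, paragraph (l) must be considered: (l) operates — a current Tier 2 Registration is held. Exception (b) does not apply.
Exception (c) requires that the owner holds a current Annual Notice from the Novara Board; but there is no Annual Notice in force, so (c) is unavailable.
All of (d)'s requirements are met (assessed value is $39,000, below the $39,500 limit; there is no plumbing or electrical service). However, paragraph (m) must be considered: (m) is triggered — a current Annual Certificate is held. So (d) is unavailable.
Exception (e) requires that the structure's footprint is under 280 sq ft; but the structure's footprint is 310 sq ft, not under 280 sq ft, so (e) is unavailable.
Every exception is unavailable, so the rule governs.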